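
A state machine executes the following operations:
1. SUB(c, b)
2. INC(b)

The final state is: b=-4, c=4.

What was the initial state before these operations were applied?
b=-5, c=-1

Working backwards:
Final state: b=-4, c=4
Before step 2 (INC(b)): b=-5, c=4
Before step 1 (SUB(c, b)): b=-5, c=-1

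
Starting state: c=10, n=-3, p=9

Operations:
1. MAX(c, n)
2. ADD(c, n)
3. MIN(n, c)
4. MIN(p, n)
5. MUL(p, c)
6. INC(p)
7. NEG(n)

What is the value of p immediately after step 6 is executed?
p = -20

Tracing p through execution:
Initial: p = 9
After step 1 (MAX(c, n)): p = 9
After step 2 (ADD(c, n)): p = 9
After step 3 (MIN(n, c)): p = 9
After step 4 (MIN(p, n)): p = -3
After step 5 (MUL(p, c)): p = -21
After step 6 (INC(p)): p = -20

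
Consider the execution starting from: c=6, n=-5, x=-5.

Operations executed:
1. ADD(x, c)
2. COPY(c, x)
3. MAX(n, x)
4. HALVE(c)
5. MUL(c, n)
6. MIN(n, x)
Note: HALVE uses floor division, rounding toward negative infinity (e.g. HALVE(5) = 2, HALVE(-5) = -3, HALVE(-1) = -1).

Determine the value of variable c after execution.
c = 0

Tracing execution:
Step 1: ADD(x, c) → c = 6
Step 2: COPY(c, x) → c = 1
Step 3: MAX(n, x) → c = 1
Step 4: HALVE(c) → c = 0
Step 5: MUL(c, n) → c = 0
Step 6: MIN(n, x) → c = 0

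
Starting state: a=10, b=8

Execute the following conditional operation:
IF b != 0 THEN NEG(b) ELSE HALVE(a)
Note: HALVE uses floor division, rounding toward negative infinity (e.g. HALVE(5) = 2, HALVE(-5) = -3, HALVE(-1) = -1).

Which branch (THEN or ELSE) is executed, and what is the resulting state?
Branch: THEN, Final state: a=10, b=-8

Evaluating condition: b != 0
b = 8
Condition is True, so THEN branch executes
After NEG(b): a=10, b=-8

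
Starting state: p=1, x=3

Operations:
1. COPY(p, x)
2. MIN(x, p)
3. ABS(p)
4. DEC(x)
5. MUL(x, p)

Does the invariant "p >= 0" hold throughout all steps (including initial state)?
Yes

The invariant holds at every step.

State at each step:
Initial: p=1, x=3
After step 1: p=3, x=3
After step 2: p=3, x=3
After step 3: p=3, x=3
After step 4: p=3, x=2
After step 5: p=3, x=6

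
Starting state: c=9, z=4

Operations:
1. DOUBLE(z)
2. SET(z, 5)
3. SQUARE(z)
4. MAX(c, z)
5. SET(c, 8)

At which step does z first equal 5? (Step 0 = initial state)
Step 2

Tracing z:
Initial: z = 4
After step 1: z = 8
After step 2: z = 5 ← first occurrence
After step 3: z = 25
After step 4: z = 25
After step 5: z = 25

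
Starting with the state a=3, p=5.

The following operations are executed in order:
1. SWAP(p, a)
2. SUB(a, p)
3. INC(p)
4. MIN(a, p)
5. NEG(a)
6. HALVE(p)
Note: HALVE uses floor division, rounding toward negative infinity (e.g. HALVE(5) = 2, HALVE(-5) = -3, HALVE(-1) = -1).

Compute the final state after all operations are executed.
{a: -2, p: 2}

Step-by-step execution:
Initial: a=3, p=5
After step 1 (SWAP(p, a)): a=5, p=3
After step 2 (SUB(a, p)): a=2, p=3
After step 3 (INC(p)): a=2, p=4
After step 4 (MIN(a, p)): a=2, p=4
After step 5 (NEG(a)): a=-2, p=4
After step 6 (HALVE(p)): a=-2, p=2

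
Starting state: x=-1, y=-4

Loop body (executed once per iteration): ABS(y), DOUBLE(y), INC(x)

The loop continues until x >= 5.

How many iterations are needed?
6

Tracing iterations:
Initial: x=-1, y=-4
After iteration 1: x=0, y=8
After iteration 2: x=1, y=16
After iteration 3: x=2, y=32
After iteration 4: x=3, y=64
After iteration 5: x=4, y=128
After iteration 6: x=5, y=256
x >= 5 now holds, so the loop exits after 6 iterations.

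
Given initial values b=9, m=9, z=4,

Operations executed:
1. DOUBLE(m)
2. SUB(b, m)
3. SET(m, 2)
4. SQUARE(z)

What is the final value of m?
m = 2

Tracing execution:
Step 1: DOUBLE(m) → m = 18
Step 2: SUB(b, m) → m = 18
Step 3: SET(m, 2) → m = 2
Step 4: SQUARE(z) → m = 2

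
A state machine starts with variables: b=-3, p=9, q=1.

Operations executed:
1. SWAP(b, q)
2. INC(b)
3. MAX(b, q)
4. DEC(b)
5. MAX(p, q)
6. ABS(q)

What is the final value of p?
p = 9

Tracing execution:
Step 1: SWAP(b, q) → p = 9
Step 2: INC(b) → p = 9
Step 3: MAX(b, q) → p = 9
Step 4: DEC(b) → p = 9
Step 5: MAX(p, q) → p = 9
Step 6: ABS(q) → p = 9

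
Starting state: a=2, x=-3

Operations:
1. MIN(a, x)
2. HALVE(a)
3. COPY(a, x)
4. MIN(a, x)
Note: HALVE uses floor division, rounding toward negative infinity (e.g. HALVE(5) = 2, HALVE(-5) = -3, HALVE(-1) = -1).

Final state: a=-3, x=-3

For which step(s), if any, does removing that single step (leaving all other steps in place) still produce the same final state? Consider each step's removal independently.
Step(s) 1, 2, 3, 4

Testing removal of each single step:
Without step 1: final = a=-3, x=-3 (same)
Without step 2: final = a=-3, x=-3 (same)
Without step 3: final = a=-3, x=-3 (same)
Without step 4: final = a=-3, x=-3 (same)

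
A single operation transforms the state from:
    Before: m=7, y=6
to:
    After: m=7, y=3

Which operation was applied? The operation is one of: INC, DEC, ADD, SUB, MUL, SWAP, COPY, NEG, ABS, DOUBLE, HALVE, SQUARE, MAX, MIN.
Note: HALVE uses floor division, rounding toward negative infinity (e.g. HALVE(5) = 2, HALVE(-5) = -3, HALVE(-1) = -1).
HALVE(y)

Analyzing the change:
Before: m=7, y=6
After: m=7, y=3
Variable y changed from 6 to 3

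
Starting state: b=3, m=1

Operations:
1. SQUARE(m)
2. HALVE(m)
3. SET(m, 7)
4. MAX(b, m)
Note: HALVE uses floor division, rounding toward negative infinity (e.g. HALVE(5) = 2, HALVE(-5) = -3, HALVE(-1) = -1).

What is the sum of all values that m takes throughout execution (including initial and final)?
16

Values of m at each step:
Initial: m = 1
After step 1: m = 1
After step 2: m = 0
After step 3: m = 7
After step 4: m = 7
Sum = 1 + 1 + 0 + 7 + 7 = 16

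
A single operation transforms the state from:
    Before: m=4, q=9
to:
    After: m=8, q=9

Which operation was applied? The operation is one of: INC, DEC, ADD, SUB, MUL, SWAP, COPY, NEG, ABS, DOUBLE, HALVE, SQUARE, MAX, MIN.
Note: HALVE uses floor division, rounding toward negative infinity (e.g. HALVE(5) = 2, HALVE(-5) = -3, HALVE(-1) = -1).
DOUBLE(m)

Analyzing the change:
Before: m=4, q=9
After: m=8, q=9
Variable m changed from 4 to 8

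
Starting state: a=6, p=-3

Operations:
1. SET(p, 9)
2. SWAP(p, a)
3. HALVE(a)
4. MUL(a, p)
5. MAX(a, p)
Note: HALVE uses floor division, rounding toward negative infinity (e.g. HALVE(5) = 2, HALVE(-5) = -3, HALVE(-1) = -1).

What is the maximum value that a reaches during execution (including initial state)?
24

Values of a at each step:
Initial: a = 6
After step 1: a = 6
After step 2: a = 9
After step 3: a = 4
After step 4: a = 24 ← maximum
After step 5: a = 24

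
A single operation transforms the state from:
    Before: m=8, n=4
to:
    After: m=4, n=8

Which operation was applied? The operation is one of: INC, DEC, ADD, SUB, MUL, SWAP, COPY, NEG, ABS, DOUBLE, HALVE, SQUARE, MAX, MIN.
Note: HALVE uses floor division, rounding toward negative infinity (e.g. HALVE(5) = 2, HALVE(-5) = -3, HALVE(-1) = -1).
SWAP(m, n)

Analyzing the change:
Before: m=8, n=4
After: m=4, n=8
Variable m changed from 8 to 4
Variable n changed from 4 to 8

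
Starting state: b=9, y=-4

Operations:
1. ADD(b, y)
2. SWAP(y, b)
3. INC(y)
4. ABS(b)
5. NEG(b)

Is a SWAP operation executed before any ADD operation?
No

First SWAP: step 2
First ADD: step 1
Since 2 > 1, ADD comes first.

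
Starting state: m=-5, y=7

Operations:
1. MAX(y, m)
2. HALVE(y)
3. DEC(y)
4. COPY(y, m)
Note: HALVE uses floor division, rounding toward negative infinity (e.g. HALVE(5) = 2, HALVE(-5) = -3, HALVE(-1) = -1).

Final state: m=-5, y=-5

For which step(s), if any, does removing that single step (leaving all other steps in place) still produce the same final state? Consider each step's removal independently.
Step(s) 1, 2, 3

Testing removal of each single step:
Without step 1: final = m=-5, y=-5 (same)
Without step 2: final = m=-5, y=-5 (same)
Without step 3: final = m=-5, y=-5 (same)
Without step 4: final = m=-5, y=2 (different)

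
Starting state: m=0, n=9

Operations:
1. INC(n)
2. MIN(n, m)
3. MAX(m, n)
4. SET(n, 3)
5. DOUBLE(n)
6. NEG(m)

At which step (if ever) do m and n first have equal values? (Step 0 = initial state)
Step 2

m and n first become equal after step 2.

Comparing values at each step:
Initial: m=0, n=9
After step 1: m=0, n=10
After step 2: m=0, n=0 ← equal!
After step 3: m=0, n=0 ← equal!
After step 4: m=0, n=3
After step 5: m=0, n=6
After step 6: m=0, n=6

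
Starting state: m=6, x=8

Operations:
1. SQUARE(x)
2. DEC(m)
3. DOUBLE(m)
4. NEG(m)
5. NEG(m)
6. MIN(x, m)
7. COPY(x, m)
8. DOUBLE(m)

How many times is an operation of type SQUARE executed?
1

Counting SQUARE operations:
Step 1: SQUARE(x) ← SQUARE
Total: 1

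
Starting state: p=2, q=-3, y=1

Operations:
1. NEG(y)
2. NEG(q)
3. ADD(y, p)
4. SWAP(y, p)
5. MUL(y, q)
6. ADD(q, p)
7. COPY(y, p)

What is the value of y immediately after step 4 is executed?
y = 2

Tracing y through execution:
Initial: y = 1
After step 1 (NEG(y)): y = -1
After step 2 (NEG(q)): y = -1
After step 3 (ADD(y, p)): y = 1
After step 4 (SWAP(y, p)): y = 2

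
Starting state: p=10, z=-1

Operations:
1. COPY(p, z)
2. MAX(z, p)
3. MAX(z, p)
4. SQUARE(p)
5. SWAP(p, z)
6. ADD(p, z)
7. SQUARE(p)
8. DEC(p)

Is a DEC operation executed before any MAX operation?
No

First DEC: step 8
First MAX: step 2
Since 8 > 2, MAX comes first.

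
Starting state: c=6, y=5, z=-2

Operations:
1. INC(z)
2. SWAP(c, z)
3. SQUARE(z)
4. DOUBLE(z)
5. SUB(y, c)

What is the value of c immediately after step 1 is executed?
c = 6

Tracing c through execution:
Initial: c = 6
After step 1 (INC(z)): c = 6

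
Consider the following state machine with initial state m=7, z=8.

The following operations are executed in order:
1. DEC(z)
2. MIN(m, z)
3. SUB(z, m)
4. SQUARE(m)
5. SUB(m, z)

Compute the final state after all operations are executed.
{m: 49, z: 0}

Step-by-step execution:
Initial: m=7, z=8
After step 1 (DEC(z)): m=7, z=7
After step 2 (MIN(m, z)): m=7, z=7
After step 3 (SUB(z, m)): m=7, z=0
After step 4 (SQUARE(m)): m=49, z=0
After step 5 (SUB(m, z)): m=49, z=0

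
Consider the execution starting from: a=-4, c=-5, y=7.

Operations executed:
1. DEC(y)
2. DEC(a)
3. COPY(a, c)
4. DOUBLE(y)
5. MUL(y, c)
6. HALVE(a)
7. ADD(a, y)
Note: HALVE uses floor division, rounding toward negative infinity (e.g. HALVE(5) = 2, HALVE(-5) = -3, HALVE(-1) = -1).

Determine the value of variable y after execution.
y = -60

Tracing execution:
Step 1: DEC(y) → y = 6
Step 2: DEC(a) → y = 6
Step 3: COPY(a, c) → y = 6
Step 4: DOUBLE(y) → y = 12
Step 5: MUL(y, c) → y = -60
Step 6: HALVE(a) → y = -60
Step 7: ADD(a, y) → y = -60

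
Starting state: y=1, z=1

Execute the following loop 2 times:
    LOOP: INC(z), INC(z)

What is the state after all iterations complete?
y=1, z=5

Iteration trace:
Start: y=1, z=1
After iteration 1: y=1, z=3
After iteration 2: y=1, z=5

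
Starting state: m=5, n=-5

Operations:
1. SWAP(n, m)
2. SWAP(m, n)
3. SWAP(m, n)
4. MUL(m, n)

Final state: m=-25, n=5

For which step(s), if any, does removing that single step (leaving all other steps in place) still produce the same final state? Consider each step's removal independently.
None - removing any single step changes the final result

Testing removal of each single step:
Without step 1: final = m=-25, n=-5 (different)
Without step 2: final = m=-25, n=-5 (different)
Without step 3: final = m=-25, n=-5 (different)
Without step 4: final = m=-5, n=5 (different)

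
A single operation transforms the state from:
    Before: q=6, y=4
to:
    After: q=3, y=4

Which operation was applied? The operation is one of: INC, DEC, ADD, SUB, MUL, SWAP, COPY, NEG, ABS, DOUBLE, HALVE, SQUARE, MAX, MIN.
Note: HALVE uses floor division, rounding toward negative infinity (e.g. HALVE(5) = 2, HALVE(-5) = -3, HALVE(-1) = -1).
HALVE(q)

Analyzing the change:
Before: q=6, y=4
After: q=3, y=4
Variable q changed from 6 to 3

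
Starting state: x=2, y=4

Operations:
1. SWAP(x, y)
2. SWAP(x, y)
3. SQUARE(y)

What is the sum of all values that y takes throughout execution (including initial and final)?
26

Values of y at each step:
Initial: y = 4
After step 1: y = 2
After step 2: y = 4
After step 3: y = 16
Sum = 4 + 2 + 4 + 16 = 26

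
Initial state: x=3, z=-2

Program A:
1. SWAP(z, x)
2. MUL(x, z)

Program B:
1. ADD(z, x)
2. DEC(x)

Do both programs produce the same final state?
No

Program A final state: x=-6, z=3
Program B final state: x=2, z=1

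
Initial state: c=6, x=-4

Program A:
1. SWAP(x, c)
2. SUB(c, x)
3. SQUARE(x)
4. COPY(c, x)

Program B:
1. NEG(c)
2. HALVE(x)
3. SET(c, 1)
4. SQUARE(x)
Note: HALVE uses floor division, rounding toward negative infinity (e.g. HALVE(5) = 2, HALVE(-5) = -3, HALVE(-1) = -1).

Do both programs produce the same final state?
No

Program A final state: c=36, x=36
Program B final state: c=1, x=4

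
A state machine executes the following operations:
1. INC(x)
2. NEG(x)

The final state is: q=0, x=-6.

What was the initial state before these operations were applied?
q=0, x=5

Working backwards:
Final state: q=0, x=-6
Before step 2 (NEG(x)): q=0, x=6
Before step 1 (INC(x)): q=0, x=5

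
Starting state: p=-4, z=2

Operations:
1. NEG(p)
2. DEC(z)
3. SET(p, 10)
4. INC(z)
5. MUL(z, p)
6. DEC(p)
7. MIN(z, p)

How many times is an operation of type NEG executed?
1

Counting NEG operations:
Step 1: NEG(p) ← NEG
Total: 1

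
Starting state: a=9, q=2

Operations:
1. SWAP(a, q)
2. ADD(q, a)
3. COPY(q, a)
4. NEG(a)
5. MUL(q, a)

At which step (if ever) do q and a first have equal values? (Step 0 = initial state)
Step 3

q and a first become equal after step 3.

Comparing values at each step:
Initial: q=2, a=9
After step 1: q=9, a=2
After step 2: q=11, a=2
After step 3: q=2, a=2 ← equal!
After step 4: q=2, a=-2
After step 5: q=-4, a=-2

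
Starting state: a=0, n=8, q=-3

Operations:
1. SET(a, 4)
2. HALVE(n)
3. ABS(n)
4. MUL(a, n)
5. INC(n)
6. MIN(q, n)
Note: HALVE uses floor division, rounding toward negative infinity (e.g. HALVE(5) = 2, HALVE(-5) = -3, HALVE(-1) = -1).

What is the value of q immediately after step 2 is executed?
q = -3

Tracing q through execution:
Initial: q = -3
After step 1 (SET(a, 4)): q = -3
After step 2 (HALVE(n)): q = -3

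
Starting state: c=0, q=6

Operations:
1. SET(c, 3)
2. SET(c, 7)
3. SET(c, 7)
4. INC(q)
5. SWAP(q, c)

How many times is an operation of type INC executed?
1

Counting INC operations:
Step 4: INC(q) ← INC
Total: 1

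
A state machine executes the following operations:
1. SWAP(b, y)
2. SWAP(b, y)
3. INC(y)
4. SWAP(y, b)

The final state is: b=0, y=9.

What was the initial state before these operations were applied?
b=9, y=-1

Working backwards:
Final state: b=0, y=9
Before step 4 (SWAP(y, b)): b=9, y=0
Before step 3 (INC(y)): b=9, y=-1
Before step 2 (SWAP(b, y)): b=-1, y=9
Before step 1 (SWAP(b, y)): b=9, y=-1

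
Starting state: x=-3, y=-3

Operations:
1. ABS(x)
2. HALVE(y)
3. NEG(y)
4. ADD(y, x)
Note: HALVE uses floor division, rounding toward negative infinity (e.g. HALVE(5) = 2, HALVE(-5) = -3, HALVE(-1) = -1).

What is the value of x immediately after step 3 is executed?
x = 3

Tracing x through execution:
Initial: x = -3
After step 1 (ABS(x)): x = 3
After step 2 (HALVE(y)): x = 3
After step 3 (NEG(y)): x = 3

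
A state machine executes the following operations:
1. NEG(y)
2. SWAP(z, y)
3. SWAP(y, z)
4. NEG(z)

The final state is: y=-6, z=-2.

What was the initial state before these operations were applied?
y=6, z=2

Working backwards:
Final state: y=-6, z=-2
Before step 4 (NEG(z)): y=-6, z=2
Before step 3 (SWAP(y, z)): y=2, z=-6
Before step 2 (SWAP(z, y)): y=-6, z=2
Before step 1 (NEG(y)): y=6, z=2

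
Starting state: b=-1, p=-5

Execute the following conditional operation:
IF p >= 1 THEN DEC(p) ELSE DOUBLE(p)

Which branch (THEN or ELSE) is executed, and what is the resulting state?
Branch: ELSE, Final state: b=-1, p=-10

Evaluating condition: p >= 1
p = -5
Condition is False, so ELSE branch executes
After DOUBLE(p): b=-1, p=-10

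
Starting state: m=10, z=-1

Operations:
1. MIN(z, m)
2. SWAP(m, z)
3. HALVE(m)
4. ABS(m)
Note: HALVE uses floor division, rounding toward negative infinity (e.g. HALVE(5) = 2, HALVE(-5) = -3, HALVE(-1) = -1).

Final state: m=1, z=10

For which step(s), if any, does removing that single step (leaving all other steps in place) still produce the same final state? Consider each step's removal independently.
Step(s) 1, 3

Testing removal of each single step:
Without step 1: final = m=1, z=10 (same)
Without step 2: final = m=5, z=-1 (different)
Without step 3: final = m=1, z=10 (same)
Without step 4: final = m=-1, z=10 (different)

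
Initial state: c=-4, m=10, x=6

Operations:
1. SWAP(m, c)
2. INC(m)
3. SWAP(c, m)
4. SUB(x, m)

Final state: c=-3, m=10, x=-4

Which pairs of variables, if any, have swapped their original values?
None

Comparing initial and final values:
c: -4 → -3
m: 10 → 10
x: 6 → -4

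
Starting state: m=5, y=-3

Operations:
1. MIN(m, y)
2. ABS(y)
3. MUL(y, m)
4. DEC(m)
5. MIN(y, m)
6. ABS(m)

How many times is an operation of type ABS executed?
2

Counting ABS operations:
Step 2: ABS(y) ← ABS
Step 6: ABS(m) ← ABS
Total: 2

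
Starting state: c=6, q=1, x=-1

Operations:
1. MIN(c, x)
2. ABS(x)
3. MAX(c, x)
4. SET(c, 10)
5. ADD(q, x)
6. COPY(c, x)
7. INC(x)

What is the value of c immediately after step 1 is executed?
c = -1

Tracing c through execution:
Initial: c = 6
After step 1 (MIN(c, x)): c = -1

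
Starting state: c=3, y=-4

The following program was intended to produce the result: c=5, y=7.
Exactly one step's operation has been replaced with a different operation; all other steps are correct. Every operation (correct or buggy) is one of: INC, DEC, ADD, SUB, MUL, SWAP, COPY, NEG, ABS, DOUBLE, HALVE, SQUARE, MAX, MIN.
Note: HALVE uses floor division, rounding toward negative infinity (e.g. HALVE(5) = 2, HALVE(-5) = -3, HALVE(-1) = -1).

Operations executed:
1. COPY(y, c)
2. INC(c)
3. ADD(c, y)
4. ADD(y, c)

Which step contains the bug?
Step 2

Trace with buggy code:
Initial: c=3, y=-4
After step 1: c=3, y=3
After step 2: c=4, y=3
After step 3: c=7, y=3
After step 4: c=7, y=10
Actual final c=7, y=10 ≠ expected c=5, y=7.
Step 2 is the only position where a single-operation replacement can produce the expected result.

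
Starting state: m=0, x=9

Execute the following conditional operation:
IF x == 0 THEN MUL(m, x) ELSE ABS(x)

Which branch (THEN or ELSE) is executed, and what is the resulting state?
Branch: ELSE, Final state: m=0, x=9

Evaluating condition: x == 0
x = 9
Condition is False, so ELSE branch executes
After ABS(x): m=0, x=9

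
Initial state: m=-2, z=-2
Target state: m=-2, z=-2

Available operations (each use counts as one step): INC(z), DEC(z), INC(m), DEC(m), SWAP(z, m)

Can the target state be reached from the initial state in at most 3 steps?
Yes

Path (0 steps): 0 steps (already at target)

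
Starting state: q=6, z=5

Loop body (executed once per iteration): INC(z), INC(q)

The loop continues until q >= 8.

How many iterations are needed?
2

Tracing iterations:
Initial: q=6, z=5
After iteration 1: q=7, z=6
After iteration 2: q=8, z=7
q >= 8 now holds, so the loop exits after 2 iterations.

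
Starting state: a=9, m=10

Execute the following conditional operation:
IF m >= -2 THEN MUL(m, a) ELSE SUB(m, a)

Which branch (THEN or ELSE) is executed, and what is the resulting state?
Branch: THEN, Final state: a=9, m=90

Evaluating condition: m >= -2
m = 10
Condition is True, so THEN branch executes
After MUL(m, a): a=9, m=90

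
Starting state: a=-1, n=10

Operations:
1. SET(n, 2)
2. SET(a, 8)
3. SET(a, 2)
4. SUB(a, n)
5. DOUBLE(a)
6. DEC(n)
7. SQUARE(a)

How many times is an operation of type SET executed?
3

Counting SET operations:
Step 1: SET(n, 2) ← SET
Step 2: SET(a, 8) ← SET
Step 3: SET(a, 2) ← SET
Total: 3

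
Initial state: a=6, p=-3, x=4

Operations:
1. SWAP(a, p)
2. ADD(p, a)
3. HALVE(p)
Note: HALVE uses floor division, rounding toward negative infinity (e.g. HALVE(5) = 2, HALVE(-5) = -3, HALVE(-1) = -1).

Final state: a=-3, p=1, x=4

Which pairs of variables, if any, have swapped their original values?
None

Comparing initial and final values:
x: 4 → 4
a: 6 → -3
p: -3 → 1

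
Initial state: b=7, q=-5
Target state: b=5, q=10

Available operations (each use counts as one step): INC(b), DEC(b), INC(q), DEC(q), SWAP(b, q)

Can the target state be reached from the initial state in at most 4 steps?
No

The target state cannot be reached within 4 steps.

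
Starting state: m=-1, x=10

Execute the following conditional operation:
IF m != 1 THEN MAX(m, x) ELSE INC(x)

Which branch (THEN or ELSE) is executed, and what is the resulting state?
Branch: THEN, Final state: m=10, x=10

Evaluating condition: m != 1
m = -1
Condition is True, so THEN branch executes
After MAX(m, x): m=10, x=10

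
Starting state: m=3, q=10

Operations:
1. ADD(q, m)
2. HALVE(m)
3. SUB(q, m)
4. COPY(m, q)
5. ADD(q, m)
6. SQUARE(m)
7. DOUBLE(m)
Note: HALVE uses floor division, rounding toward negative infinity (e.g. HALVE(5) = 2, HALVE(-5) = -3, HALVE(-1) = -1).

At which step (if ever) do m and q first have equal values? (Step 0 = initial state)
Step 4

m and q first become equal after step 4.

Comparing values at each step:
Initial: m=3, q=10
After step 1: m=3, q=13
After step 2: m=1, q=13
After step 3: m=1, q=12
After step 4: m=12, q=12 ← equal!
After step 5: m=12, q=24
After step 6: m=144, q=24
After step 7: m=288, q=24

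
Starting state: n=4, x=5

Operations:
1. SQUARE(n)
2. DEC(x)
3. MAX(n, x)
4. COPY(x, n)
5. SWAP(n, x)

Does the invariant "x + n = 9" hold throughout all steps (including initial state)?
No, violated after step 1

The invariant is violated after step 1.

State at each step:
Initial: n=4, x=5
After step 1: n=16, x=5
After step 2: n=16, x=4
After step 3: n=16, x=4
After step 4: n=16, x=16
After step 5: n=16, x=16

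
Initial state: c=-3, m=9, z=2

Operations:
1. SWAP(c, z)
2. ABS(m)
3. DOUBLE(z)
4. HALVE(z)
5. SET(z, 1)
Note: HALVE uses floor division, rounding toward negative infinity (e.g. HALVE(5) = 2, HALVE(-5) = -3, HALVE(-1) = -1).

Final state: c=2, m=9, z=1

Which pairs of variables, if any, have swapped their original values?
None

Comparing initial and final values:
m: 9 → 9
c: -3 → 2
z: 2 → 1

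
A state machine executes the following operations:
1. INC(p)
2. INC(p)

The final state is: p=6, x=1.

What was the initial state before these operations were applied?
p=4, x=1

Working backwards:
Final state: p=6, x=1
Before step 2 (INC(p)): p=5, x=1
Before step 1 (INC(p)): p=4, x=1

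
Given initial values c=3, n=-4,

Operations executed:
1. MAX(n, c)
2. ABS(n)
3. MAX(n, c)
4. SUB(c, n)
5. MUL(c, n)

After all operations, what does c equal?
c = 0

Tracing execution:
Step 1: MAX(n, c) → c = 3
Step 2: ABS(n) → c = 3
Step 3: MAX(n, c) → c = 3
Step 4: SUB(c, n) → c = 0
Step 5: MUL(c, n) → c = 0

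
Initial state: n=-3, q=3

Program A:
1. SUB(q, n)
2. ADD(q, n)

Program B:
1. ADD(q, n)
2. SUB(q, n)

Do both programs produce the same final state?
Yes

Program A final state: n=-3, q=3
Program B final state: n=-3, q=3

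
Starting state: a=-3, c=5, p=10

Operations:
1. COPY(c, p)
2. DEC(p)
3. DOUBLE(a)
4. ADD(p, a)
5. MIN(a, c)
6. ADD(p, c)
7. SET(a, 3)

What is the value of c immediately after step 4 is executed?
c = 10

Tracing c through execution:
Initial: c = 5
After step 1 (COPY(c, p)): c = 10
After step 2 (DEC(p)): c = 10
After step 3 (DOUBLE(a)): c = 10
After step 4 (ADD(p, a)): c = 10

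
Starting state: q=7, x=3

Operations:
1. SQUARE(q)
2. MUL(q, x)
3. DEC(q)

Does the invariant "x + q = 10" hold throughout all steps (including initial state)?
No, violated after step 1

The invariant is violated after step 1.

State at each step:
Initial: q=7, x=3
After step 1: q=49, x=3
After step 2: q=147, x=3
After step 3: q=146, x=3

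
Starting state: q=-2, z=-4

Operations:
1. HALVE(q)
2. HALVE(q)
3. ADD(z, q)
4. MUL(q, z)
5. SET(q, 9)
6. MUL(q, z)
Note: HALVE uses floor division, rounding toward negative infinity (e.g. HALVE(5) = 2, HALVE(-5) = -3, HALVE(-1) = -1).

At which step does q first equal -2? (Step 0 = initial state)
Step 0

Tracing q:
Initial: q = -2 ← first occurrence
After step 1: q = -1
After step 2: q = -1
After step 3: q = -1
After step 4: q = 5
After step 5: q = 9
After step 6: q = -45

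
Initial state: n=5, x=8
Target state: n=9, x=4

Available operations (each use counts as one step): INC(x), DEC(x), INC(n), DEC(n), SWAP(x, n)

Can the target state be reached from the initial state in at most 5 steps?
Yes

Path (3 steps): INC(x) → DEC(n) → SWAP(x, n)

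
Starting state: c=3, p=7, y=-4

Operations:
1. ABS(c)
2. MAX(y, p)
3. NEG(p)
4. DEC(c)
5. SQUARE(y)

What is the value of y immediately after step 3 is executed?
y = 7

Tracing y through execution:
Initial: y = -4
After step 1 (ABS(c)): y = -4
After step 2 (MAX(y, p)): y = 7
After step 3 (NEG(p)): y = 7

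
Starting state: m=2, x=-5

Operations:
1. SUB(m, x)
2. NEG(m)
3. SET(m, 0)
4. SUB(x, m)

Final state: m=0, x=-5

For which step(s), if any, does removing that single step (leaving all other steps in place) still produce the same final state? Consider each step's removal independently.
Step(s) 1, 2, 4

Testing removal of each single step:
Without step 1: final = m=0, x=-5 (same)
Without step 2: final = m=0, x=-5 (same)
Without step 3: final = m=-7, x=2 (different)
Without step 4: final = m=0, x=-5 (same)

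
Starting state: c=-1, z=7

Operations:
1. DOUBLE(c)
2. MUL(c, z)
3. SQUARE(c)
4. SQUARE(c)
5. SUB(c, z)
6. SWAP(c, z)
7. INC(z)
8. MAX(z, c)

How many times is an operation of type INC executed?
1

Counting INC operations:
Step 7: INC(z) ← INC
Total: 1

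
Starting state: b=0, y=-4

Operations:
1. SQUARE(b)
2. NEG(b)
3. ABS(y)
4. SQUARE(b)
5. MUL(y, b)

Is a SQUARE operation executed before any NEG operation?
Yes

First SQUARE: step 1
First NEG: step 2
Since 1 < 2, SQUARE comes first.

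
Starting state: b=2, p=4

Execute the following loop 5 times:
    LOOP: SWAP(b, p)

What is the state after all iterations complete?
b=4, p=2

Iteration trace:
Start: b=2, p=4
After iteration 1: b=4, p=2
After iteration 2: b=2, p=4
After iteration 3: b=4, p=2
After iteration 4: b=2, p=4
After iteration 5: b=4, p=2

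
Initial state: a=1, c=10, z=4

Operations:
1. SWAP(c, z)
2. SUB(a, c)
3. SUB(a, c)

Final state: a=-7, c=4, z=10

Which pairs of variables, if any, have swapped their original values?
(c, z)

Comparing initial and final values:
c: 10 → 4
z: 4 → 10
a: 1 → -7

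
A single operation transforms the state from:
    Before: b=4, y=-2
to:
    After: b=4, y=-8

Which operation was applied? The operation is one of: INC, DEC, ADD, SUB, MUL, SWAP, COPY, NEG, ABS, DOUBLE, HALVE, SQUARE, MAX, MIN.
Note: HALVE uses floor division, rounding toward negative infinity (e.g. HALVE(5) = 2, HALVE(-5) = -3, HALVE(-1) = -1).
MUL(y, b)

Analyzing the change:
Before: b=4, y=-2
After: b=4, y=-8
Variable y changed from -2 to -8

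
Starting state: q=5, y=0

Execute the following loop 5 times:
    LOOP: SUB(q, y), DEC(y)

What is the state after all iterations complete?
q=15, y=-5

Iteration trace:
Start: q=5, y=0
After iteration 1: q=5, y=-1
After iteration 2: q=6, y=-2
After iteration 3: q=8, y=-3
After iteration 4: q=11, y=-4
After iteration 5: q=15, y=-5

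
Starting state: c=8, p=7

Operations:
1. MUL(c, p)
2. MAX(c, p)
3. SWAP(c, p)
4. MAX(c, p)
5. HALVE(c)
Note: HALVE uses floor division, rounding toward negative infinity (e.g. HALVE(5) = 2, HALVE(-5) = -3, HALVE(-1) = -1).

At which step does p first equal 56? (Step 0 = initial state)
Step 3

Tracing p:
Initial: p = 7
After step 1: p = 7
After step 2: p = 7
After step 3: p = 56 ← first occurrence
After step 4: p = 56
After step 5: p = 56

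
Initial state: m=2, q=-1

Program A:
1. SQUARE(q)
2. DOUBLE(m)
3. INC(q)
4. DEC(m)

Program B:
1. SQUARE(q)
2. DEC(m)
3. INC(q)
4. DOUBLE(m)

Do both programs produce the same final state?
No

Program A final state: m=3, q=2
Program B final state: m=2, q=2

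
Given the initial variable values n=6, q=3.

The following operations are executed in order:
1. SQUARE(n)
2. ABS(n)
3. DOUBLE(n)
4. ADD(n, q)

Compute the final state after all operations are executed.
{n: 75, q: 3}

Step-by-step execution:
Initial: n=6, q=3
After step 1 (SQUARE(n)): n=36, q=3
After step 2 (ABS(n)): n=36, q=3
After step 3 (DOUBLE(n)): n=72, q=3
After step 4 (ADD(n, q)): n=75, q=3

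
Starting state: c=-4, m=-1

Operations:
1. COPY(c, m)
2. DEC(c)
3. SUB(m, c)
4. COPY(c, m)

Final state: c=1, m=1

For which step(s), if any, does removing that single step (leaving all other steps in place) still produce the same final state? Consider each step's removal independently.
None - removing any single step changes the final result

Testing removal of each single step:
Without step 1: final = c=4, m=4 (different)
Without step 2: final = c=0, m=0 (different)
Without step 3: final = c=-1, m=-1 (different)
Without step 4: final = c=-2, m=1 (different)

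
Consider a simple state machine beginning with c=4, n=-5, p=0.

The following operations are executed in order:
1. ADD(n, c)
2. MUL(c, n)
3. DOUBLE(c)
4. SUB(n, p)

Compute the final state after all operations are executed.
{c: -8, n: -1, p: 0}

Step-by-step execution:
Initial: c=4, n=-5, p=0
After step 1 (ADD(n, c)): c=4, n=-1, p=0
After step 2 (MUL(c, n)): c=-4, n=-1, p=0
After step 3 (DOUBLE(c)): c=-8, n=-1, p=0
After step 4 (SUB(n, p)): c=-8, n=-1, p=0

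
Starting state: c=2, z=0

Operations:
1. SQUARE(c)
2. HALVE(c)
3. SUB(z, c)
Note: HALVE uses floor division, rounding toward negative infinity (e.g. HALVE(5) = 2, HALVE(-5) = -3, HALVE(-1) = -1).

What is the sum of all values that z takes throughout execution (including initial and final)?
-2

Values of z at each step:
Initial: z = 0
After step 1: z = 0
After step 2: z = 0
After step 3: z = -2
Sum = 0 + 0 + 0 + -2 = -2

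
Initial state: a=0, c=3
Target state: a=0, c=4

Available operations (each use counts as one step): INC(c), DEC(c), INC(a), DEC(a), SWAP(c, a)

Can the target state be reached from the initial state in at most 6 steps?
Yes

Path (1 step): INC(c)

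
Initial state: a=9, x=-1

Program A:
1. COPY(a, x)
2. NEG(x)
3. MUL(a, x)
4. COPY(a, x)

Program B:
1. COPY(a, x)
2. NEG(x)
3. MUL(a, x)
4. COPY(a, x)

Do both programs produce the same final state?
Yes

Program A final state: a=1, x=1
Program B final state: a=1, x=1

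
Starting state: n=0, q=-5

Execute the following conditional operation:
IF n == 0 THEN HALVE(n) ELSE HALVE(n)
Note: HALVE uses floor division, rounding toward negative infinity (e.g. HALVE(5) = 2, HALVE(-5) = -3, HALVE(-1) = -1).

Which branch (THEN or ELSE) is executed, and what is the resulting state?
Branch: THEN, Final state: n=0, q=-5

Evaluating condition: n == 0
n = 0
Condition is True, so THEN branch executes
After HALVE(n): n=0, q=-5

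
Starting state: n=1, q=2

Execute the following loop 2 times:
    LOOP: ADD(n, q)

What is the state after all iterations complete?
n=5, q=2

Iteration trace:
Start: n=1, q=2
After iteration 1: n=3, q=2
After iteration 2: n=5, q=2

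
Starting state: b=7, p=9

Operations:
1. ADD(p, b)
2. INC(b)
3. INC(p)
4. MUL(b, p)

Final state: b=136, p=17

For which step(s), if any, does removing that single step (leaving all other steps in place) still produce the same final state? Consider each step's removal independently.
None - removing any single step changes the final result

Testing removal of each single step:
Without step 1: final = b=80, p=10 (different)
Without step 2: final = b=119, p=17 (different)
Without step 3: final = b=128, p=16 (different)
Without step 4: final = b=8, p=17 (different)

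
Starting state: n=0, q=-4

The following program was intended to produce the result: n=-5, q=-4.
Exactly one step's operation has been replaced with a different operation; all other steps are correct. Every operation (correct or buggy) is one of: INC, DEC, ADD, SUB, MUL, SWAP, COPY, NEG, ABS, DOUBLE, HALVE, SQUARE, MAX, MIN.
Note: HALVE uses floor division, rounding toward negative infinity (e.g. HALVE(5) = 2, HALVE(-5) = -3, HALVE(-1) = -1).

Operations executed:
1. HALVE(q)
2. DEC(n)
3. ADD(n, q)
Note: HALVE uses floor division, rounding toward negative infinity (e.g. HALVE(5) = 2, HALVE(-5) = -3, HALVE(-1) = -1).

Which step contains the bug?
Step 1

Trace with buggy code:
Initial: n=0, q=-4
After step 1: n=0, q=-2
After step 2: n=-1, q=-2
After step 3: n=-3, q=-2
Actual final n=-3, q=-2 ≠ expected n=-5, q=-4.
Step 1 is the only position where a single-operation replacement can produce the expected result.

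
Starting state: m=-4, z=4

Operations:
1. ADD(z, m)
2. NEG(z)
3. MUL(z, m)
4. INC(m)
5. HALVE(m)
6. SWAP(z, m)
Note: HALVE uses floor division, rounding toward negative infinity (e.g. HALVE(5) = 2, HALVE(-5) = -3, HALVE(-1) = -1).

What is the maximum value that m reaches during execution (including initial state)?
0

Values of m at each step:
Initial: m = -4
After step 1: m = -4
After step 2: m = -4
After step 3: m = -4
After step 4: m = -3
After step 5: m = -2
After step 6: m = 0 ← maximum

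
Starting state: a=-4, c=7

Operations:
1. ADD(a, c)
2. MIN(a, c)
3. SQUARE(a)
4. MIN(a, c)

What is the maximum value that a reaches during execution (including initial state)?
9

Values of a at each step:
Initial: a = -4
After step 1: a = 3
After step 2: a = 3
After step 3: a = 9 ← maximum
After step 4: a = 7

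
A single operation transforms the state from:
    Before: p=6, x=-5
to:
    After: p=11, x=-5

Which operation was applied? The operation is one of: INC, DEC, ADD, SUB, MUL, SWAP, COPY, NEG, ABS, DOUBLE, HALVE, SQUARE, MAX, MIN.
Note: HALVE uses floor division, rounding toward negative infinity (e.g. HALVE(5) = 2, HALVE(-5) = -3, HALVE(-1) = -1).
SUB(p, x)

Analyzing the change:
Before: p=6, x=-5
After: p=11, x=-5
Variable p changed from 6 to 11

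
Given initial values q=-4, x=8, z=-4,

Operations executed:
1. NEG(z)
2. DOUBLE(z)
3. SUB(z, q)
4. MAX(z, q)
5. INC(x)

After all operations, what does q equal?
q = -4

Tracing execution:
Step 1: NEG(z) → q = -4
Step 2: DOUBLE(z) → q = -4
Step 3: SUB(z, q) → q = -4
Step 4: MAX(z, q) → q = -4
Step 5: INC(x) → q = -4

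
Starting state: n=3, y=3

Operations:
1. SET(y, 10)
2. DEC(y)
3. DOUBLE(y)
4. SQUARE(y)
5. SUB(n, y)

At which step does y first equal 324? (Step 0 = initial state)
Step 4

Tracing y:
Initial: y = 3
After step 1: y = 10
After step 2: y = 9
After step 3: y = 18
After step 4: y = 324 ← first occurrence
After step 5: y = 324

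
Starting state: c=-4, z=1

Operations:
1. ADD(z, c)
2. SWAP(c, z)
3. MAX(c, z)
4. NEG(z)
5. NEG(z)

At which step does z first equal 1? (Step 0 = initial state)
Step 0

Tracing z:
Initial: z = 1 ← first occurrence
After step 1: z = -3
After step 2: z = -4
After step 3: z = -4
After step 4: z = 4
After step 5: z = -4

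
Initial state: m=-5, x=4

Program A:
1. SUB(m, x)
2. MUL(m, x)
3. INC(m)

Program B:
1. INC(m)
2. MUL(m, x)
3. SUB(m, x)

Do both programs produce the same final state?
No

Program A final state: m=-35, x=4
Program B final state: m=-20, x=4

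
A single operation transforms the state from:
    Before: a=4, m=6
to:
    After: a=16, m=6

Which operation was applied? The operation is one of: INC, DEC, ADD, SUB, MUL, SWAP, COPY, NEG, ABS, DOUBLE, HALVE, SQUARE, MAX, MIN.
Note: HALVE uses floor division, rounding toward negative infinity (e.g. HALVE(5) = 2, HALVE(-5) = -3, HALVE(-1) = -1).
SQUARE(a)

Analyzing the change:
Before: a=4, m=6
After: a=16, m=6
Variable a changed from 4 to 16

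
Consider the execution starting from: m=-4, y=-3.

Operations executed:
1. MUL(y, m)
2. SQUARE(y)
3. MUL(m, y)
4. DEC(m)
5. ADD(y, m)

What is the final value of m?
m = -577

Tracing execution:
Step 1: MUL(y, m) → m = -4
Step 2: SQUARE(y) → m = -4
Step 3: MUL(m, y) → m = -576
Step 4: DEC(m) → m = -577
Step 5: ADD(y, m) → m = -577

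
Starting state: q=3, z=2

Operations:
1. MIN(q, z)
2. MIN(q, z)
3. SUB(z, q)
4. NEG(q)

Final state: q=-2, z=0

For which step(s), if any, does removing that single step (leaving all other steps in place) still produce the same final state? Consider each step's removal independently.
Step(s) 1, 2

Testing removal of each single step:
Without step 1: final = q=-2, z=0 (same)
Without step 2: final = q=-2, z=0 (same)
Without step 3: final = q=-2, z=2 (different)
Without step 4: final = q=2, z=0 (different)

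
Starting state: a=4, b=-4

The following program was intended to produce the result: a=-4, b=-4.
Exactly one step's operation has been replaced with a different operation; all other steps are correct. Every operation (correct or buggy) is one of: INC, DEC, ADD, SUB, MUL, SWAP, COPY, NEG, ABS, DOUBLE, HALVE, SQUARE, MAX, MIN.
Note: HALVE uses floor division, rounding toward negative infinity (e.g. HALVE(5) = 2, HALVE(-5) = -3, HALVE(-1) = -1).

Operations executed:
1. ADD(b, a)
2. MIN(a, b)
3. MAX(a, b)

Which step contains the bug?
Step 1

Trace with buggy code:
Initial: a=4, b=-4
After step 1: a=4, b=0
After step 2: a=0, b=0
After step 3: a=0, b=0
Actual final a=0, b=0 ≠ expected a=-4, b=-4.
Step 1 is the only position where a single-operation replacement can produce the expected result.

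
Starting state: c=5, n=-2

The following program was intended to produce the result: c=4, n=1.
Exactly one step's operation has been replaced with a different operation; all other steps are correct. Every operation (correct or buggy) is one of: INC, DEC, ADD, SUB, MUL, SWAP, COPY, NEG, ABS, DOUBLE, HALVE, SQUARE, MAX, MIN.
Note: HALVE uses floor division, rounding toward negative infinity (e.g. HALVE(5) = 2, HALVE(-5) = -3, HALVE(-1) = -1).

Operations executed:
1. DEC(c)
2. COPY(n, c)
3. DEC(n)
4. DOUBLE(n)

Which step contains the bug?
Step 4

Trace with buggy code:
Initial: c=5, n=-2
After step 1: c=4, n=-2
After step 2: c=4, n=4
After step 3: c=4, n=3
After step 4: c=4, n=6
Actual final c=4, n=6 ≠ expected c=4, n=1.
Step 4 is the only position where a single-operation replacement can produce the expected result.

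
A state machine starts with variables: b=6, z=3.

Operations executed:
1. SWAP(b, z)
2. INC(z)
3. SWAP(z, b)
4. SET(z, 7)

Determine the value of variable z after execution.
z = 7

Tracing execution:
Step 1: SWAP(b, z) → z = 6
Step 2: INC(z) → z = 7
Step 3: SWAP(z, b) → z = 3
Step 4: SET(z, 7) → z = 7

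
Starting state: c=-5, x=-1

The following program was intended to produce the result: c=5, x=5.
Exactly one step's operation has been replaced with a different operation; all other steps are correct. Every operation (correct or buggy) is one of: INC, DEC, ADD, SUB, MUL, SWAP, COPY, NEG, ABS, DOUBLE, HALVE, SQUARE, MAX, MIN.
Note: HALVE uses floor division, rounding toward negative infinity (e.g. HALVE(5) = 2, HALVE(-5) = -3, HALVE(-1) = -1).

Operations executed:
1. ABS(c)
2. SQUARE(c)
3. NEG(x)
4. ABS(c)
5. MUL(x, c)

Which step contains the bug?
Step 2

Trace with buggy code:
Initial: c=-5, x=-1
After step 1: c=5, x=-1
After step 2: c=25, x=-1
After step 3: c=25, x=1
After step 4: c=25, x=1
After step 5: c=25, x=25
Actual final c=25, x=25 ≠ expected c=5, x=5.
Step 2 is the only position where a single-operation replacement can produce the expected result.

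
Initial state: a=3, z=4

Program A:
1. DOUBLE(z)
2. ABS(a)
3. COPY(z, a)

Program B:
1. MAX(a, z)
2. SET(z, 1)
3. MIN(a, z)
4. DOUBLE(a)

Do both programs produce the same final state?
No

Program A final state: a=3, z=3
Program B final state: a=2, z=1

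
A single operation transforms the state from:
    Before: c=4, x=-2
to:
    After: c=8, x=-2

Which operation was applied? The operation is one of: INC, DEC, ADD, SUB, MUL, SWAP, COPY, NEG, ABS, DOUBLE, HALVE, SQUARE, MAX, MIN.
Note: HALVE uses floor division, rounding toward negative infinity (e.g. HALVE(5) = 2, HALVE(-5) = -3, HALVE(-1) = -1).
DOUBLE(c)

Analyzing the change:
Before: c=4, x=-2
After: c=8, x=-2
Variable c changed from 4 to 8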